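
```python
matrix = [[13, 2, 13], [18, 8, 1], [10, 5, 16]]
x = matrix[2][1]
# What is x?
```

matrix[2] = [10, 5, 16]. Taking column 1 of that row yields 5.

5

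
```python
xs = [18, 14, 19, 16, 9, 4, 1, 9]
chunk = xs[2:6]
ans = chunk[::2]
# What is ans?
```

xs has length 8. The slice xs[2:6] selects indices [2, 3, 4, 5] (2->19, 3->16, 4->9, 5->4), giving [19, 16, 9, 4]. So chunk = [19, 16, 9, 4]. chunk has length 4. The slice chunk[::2] selects indices [0, 2] (0->19, 2->9), giving [19, 9].

[19, 9]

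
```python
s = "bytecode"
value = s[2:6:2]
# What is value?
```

s has length 8. The slice s[2:6:2] selects indices [2, 4] (2->'t', 4->'c'), giving 'tc'.

'tc'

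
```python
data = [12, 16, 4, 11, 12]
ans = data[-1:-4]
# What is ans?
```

data has length 5. The slice data[-1:-4] resolves to an empty index range, so the result is [].

[]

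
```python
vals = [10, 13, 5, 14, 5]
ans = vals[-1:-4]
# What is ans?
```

vals has length 5. The slice vals[-1:-4] resolves to an empty index range, so the result is [].

[]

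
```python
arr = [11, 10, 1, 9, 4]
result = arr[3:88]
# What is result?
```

arr has length 5. The slice arr[3:88] selects indices [3, 4] (3->9, 4->4), giving [9, 4].

[9, 4]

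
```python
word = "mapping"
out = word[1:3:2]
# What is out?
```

word has length 7. The slice word[1:3:2] selects indices [1] (1->'a'), giving 'a'.

'a'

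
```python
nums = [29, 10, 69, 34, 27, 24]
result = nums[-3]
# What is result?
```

nums has length 6. Negative index -3 maps to positive index 6 + (-3) = 3. nums[3] = 34.

34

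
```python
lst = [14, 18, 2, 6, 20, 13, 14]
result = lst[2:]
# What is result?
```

lst has length 7. The slice lst[2:] selects indices [2, 3, 4, 5, 6] (2->2, 3->6, 4->20, 5->13, 6->14), giving [2, 6, 20, 13, 14].

[2, 6, 20, 13, 14]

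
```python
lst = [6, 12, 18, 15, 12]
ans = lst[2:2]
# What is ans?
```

lst has length 5. The slice lst[2:2] resolves to an empty index range, so the result is [].

[]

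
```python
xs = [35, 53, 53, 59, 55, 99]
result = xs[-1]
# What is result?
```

xs has length 6. Negative index -1 maps to positive index 6 + (-1) = 5. xs[5] = 99.

99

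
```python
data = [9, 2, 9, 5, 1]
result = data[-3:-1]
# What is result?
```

data has length 5. The slice data[-3:-1] selects indices [2, 3] (2->9, 3->5), giving [9, 5].

[9, 5]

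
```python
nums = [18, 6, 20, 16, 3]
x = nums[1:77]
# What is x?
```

nums has length 5. The slice nums[1:77] selects indices [1, 2, 3, 4] (1->6, 2->20, 3->16, 4->3), giving [6, 20, 16, 3].

[6, 20, 16, 3]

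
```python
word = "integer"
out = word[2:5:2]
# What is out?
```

word has length 7. The slice word[2:5:2] selects indices [2, 4] (2->'t', 4->'g'), giving 'tg'.

'tg'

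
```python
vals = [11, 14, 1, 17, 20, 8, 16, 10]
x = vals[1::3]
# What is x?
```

vals has length 8. The slice vals[1::3] selects indices [1, 4, 7] (1->14, 4->20, 7->10), giving [14, 20, 10].

[14, 20, 10]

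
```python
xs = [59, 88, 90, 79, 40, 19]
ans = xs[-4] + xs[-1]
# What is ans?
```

xs has length 6. Negative index -4 maps to positive index 6 + (-4) = 2. xs[2] = 90.
xs has length 6. Negative index -1 maps to positive index 6 + (-1) = 5. xs[5] = 19.
Sum: 90 + 19 = 109.

109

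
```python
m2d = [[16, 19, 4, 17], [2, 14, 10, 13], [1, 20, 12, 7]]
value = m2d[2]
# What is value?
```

m2d has 3 rows. Row 2 is [1, 20, 12, 7].

[1, 20, 12, 7]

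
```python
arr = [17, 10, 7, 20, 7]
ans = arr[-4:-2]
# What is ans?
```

arr has length 5. The slice arr[-4:-2] selects indices [1, 2] (1->10, 2->7), giving [10, 7].

[10, 7]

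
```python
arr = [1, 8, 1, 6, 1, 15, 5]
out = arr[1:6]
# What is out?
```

arr has length 7. The slice arr[1:6] selects indices [1, 2, 3, 4, 5] (1->8, 2->1, 3->6, 4->1, 5->15), giving [8, 1, 6, 1, 15].

[8, 1, 6, 1, 15]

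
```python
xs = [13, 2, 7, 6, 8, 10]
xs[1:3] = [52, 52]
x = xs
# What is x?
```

xs starts as [13, 2, 7, 6, 8, 10] (length 6). The slice xs[1:3] covers indices [1, 2] with values [2, 7]. Replacing that slice with [52, 52] (same length) produces [13, 52, 52, 6, 8, 10].

[13, 52, 52, 6, 8, 10]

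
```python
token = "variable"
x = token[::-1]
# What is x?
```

token has length 8. The slice token[::-1] selects indices [7, 6, 5, 4, 3, 2, 1, 0] (7->'e', 6->'l', 5->'b', 4->'a', 3->'i', 2->'r', 1->'a', 0->'v'), giving 'elbairav'.

'elbairav'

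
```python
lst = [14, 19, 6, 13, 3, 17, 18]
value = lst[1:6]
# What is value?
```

lst has length 7. The slice lst[1:6] selects indices [1, 2, 3, 4, 5] (1->19, 2->6, 3->13, 4->3, 5->17), giving [19, 6, 13, 3, 17].

[19, 6, 13, 3, 17]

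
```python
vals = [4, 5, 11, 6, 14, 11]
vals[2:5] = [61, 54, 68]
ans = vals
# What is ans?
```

vals starts as [4, 5, 11, 6, 14, 11] (length 6). The slice vals[2:5] covers indices [2, 3, 4] with values [11, 6, 14]. Replacing that slice with [61, 54, 68] (same length) produces [4, 5, 61, 54, 68, 11].

[4, 5, 61, 54, 68, 11]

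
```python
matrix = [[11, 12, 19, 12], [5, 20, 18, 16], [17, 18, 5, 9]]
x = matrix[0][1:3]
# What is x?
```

matrix[0] = [11, 12, 19, 12]. matrix[0] has length 4. The slice matrix[0][1:3] selects indices [1, 2] (1->12, 2->19), giving [12, 19].

[12, 19]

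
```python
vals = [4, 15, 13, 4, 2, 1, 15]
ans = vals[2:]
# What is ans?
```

vals has length 7. The slice vals[2:] selects indices [2, 3, 4, 5, 6] (2->13, 3->4, 4->2, 5->1, 6->15), giving [13, 4, 2, 1, 15].

[13, 4, 2, 1, 15]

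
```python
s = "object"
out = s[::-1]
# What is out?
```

s has length 6. The slice s[::-1] selects indices [5, 4, 3, 2, 1, 0] (5->'t', 4->'c', 3->'e', 2->'j', 1->'b', 0->'o'), giving 'tcejbo'.

'tcejbo'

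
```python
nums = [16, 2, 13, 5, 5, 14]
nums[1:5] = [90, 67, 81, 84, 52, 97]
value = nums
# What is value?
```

nums starts as [16, 2, 13, 5, 5, 14] (length 6). The slice nums[1:5] covers indices [1, 2, 3, 4] with values [2, 13, 5, 5]. Replacing that slice with [90, 67, 81, 84, 52, 97] (different length) produces [16, 90, 67, 81, 84, 52, 97, 14].

[16, 90, 67, 81, 84, 52, 97, 14]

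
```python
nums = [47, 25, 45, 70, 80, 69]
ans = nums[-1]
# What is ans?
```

nums has length 6. Negative index -1 maps to positive index 6 + (-1) = 5. nums[5] = 69.

69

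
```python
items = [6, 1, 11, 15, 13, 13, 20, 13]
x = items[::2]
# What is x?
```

items has length 8. The slice items[::2] selects indices [0, 2, 4, 6] (0->6, 2->11, 4->13, 6->20), giving [6, 11, 13, 20].

[6, 11, 13, 20]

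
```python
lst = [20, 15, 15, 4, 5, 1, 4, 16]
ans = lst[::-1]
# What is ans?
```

lst has length 8. The slice lst[::-1] selects indices [7, 6, 5, 4, 3, 2, 1, 0] (7->16, 6->4, 5->1, 4->5, 3->4, 2->15, 1->15, 0->20), giving [16, 4, 1, 5, 4, 15, 15, 20].

[16, 4, 1, 5, 4, 15, 15, 20]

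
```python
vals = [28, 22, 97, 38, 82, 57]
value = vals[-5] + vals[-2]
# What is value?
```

vals has length 6. Negative index -5 maps to positive index 6 + (-5) = 1. vals[1] = 22.
vals has length 6. Negative index -2 maps to positive index 6 + (-2) = 4. vals[4] = 82.
Sum: 22 + 82 = 104.

104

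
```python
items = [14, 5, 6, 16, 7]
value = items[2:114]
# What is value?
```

items has length 5. The slice items[2:114] selects indices [2, 3, 4] (2->6, 3->16, 4->7), giving [6, 16, 7].

[6, 16, 7]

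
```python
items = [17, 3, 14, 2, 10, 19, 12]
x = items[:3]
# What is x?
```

items has length 7. The slice items[:3] selects indices [0, 1, 2] (0->17, 1->3, 2->14), giving [17, 3, 14].

[17, 3, 14]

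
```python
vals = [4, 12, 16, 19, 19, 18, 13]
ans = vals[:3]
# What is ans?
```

vals has length 7. The slice vals[:3] selects indices [0, 1, 2] (0->4, 1->12, 2->16), giving [4, 12, 16].

[4, 12, 16]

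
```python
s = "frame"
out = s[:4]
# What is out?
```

s has length 5. The slice s[:4] selects indices [0, 1, 2, 3] (0->'f', 1->'r', 2->'a', 3->'m'), giving 'fram'.

'fram'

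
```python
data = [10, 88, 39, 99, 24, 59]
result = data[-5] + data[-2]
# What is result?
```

data has length 6. Negative index -5 maps to positive index 6 + (-5) = 1. data[1] = 88.
data has length 6. Negative index -2 maps to positive index 6 + (-2) = 4. data[4] = 24.
Sum: 88 + 24 = 112.

112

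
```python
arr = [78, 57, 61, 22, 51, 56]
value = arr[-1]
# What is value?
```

arr has length 6. Negative index -1 maps to positive index 6 + (-1) = 5. arr[5] = 56.

56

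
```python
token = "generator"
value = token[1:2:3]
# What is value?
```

token has length 9. The slice token[1:2:3] selects indices [1] (1->'e'), giving 'e'.

'e'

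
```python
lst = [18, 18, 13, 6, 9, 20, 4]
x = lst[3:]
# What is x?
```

lst has length 7. The slice lst[3:] selects indices [3, 4, 5, 6] (3->6, 4->9, 5->20, 6->4), giving [6, 9, 20, 4].

[6, 9, 20, 4]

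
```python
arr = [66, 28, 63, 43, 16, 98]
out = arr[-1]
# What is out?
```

arr has length 6. Negative index -1 maps to positive index 6 + (-1) = 5. arr[5] = 98.

98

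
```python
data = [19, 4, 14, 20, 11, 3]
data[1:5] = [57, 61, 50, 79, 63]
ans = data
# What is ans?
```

data starts as [19, 4, 14, 20, 11, 3] (length 6). The slice data[1:5] covers indices [1, 2, 3, 4] with values [4, 14, 20, 11]. Replacing that slice with [57, 61, 50, 79, 63] (different length) produces [19, 57, 61, 50, 79, 63, 3].

[19, 57, 61, 50, 79, 63, 3]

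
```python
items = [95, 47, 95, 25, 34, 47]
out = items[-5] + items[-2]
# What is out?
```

items has length 6. Negative index -5 maps to positive index 6 + (-5) = 1. items[1] = 47.
items has length 6. Negative index -2 maps to positive index 6 + (-2) = 4. items[4] = 34.
Sum: 47 + 34 = 81.

81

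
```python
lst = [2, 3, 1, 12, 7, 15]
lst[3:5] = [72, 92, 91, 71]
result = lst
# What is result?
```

lst starts as [2, 3, 1, 12, 7, 15] (length 6). The slice lst[3:5] covers indices [3, 4] with values [12, 7]. Replacing that slice with [72, 92, 91, 71] (different length) produces [2, 3, 1, 72, 92, 91, 71, 15].

[2, 3, 1, 72, 92, 91, 71, 15]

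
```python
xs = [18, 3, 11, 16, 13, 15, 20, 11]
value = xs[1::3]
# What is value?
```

xs has length 8. The slice xs[1::3] selects indices [1, 4, 7] (1->3, 4->13, 7->11), giving [3, 13, 11].

[3, 13, 11]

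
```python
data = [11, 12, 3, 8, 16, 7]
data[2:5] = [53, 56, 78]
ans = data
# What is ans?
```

data starts as [11, 12, 3, 8, 16, 7] (length 6). The slice data[2:5] covers indices [2, 3, 4] with values [3, 8, 16]. Replacing that slice with [53, 56, 78] (same length) produces [11, 12, 53, 56, 78, 7].

[11, 12, 53, 56, 78, 7]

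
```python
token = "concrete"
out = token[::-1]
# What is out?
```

token has length 8. The slice token[::-1] selects indices [7, 6, 5, 4, 3, 2, 1, 0] (7->'e', 6->'t', 5->'e', 4->'r', 3->'c', 2->'n', 1->'o', 0->'c'), giving 'etercnoc'.

'etercnoc'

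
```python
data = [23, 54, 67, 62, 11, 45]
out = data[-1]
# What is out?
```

data has length 6. Negative index -1 maps to positive index 6 + (-1) = 5. data[5] = 45.

45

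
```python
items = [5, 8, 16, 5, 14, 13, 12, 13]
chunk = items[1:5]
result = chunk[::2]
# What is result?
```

items has length 8. The slice items[1:5] selects indices [1, 2, 3, 4] (1->8, 2->16, 3->5, 4->14), giving [8, 16, 5, 14]. So chunk = [8, 16, 5, 14]. chunk has length 4. The slice chunk[::2] selects indices [0, 2] (0->8, 2->5), giving [8, 5].

[8, 5]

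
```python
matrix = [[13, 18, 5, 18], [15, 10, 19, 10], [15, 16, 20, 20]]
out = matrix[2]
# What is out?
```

matrix has 3 rows. Row 2 is [15, 16, 20, 20].

[15, 16, 20, 20]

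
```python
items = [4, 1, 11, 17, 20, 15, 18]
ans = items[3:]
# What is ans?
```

items has length 7. The slice items[3:] selects indices [3, 4, 5, 6] (3->17, 4->20, 5->15, 6->18), giving [17, 20, 15, 18].

[17, 20, 15, 18]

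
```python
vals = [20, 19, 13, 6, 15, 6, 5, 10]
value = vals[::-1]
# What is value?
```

vals has length 8. The slice vals[::-1] selects indices [7, 6, 5, 4, 3, 2, 1, 0] (7->10, 6->5, 5->6, 4->15, 3->6, 2->13, 1->19, 0->20), giving [10, 5, 6, 15, 6, 13, 19, 20].

[10, 5, 6, 15, 6, 13, 19, 20]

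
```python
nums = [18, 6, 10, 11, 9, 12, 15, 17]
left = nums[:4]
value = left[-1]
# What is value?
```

nums has length 8. The slice nums[:4] selects indices [0, 1, 2, 3] (0->18, 1->6, 2->10, 3->11), giving [18, 6, 10, 11]. So left = [18, 6, 10, 11]. Then left[-1] = 11.

11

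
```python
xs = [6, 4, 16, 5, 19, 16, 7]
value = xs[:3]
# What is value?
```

xs has length 7. The slice xs[:3] selects indices [0, 1, 2] (0->6, 1->4, 2->16), giving [6, 4, 16].

[6, 4, 16]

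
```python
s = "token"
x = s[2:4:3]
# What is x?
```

s has length 5. The slice s[2:4:3] selects indices [2] (2->'k'), giving 'k'.

'k'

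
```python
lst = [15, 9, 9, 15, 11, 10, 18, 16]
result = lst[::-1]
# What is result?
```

lst has length 8. The slice lst[::-1] selects indices [7, 6, 5, 4, 3, 2, 1, 0] (7->16, 6->18, 5->10, 4->11, 3->15, 2->9, 1->9, 0->15), giving [16, 18, 10, 11, 15, 9, 9, 15].

[16, 18, 10, 11, 15, 9, 9, 15]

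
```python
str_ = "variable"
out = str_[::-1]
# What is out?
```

str_ has length 8. The slice str_[::-1] selects indices [7, 6, 5, 4, 3, 2, 1, 0] (7->'e', 6->'l', 5->'b', 4->'a', 3->'i', 2->'r', 1->'a', 0->'v'), giving 'elbairav'.

'elbairav'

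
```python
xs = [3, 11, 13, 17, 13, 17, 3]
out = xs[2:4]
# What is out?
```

xs has length 7. The slice xs[2:4] selects indices [2, 3] (2->13, 3->17), giving [13, 17].

[13, 17]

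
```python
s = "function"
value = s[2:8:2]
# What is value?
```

s has length 8. The slice s[2:8:2] selects indices [2, 4, 6] (2->'n', 4->'t', 6->'o'), giving 'nto'.

'nto'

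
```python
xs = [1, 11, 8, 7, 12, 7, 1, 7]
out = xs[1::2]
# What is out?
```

xs has length 8. The slice xs[1::2] selects indices [1, 3, 5, 7] (1->11, 3->7, 5->7, 7->7), giving [11, 7, 7, 7].

[11, 7, 7, 7]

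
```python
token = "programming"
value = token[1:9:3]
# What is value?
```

token has length 11. The slice token[1:9:3] selects indices [1, 4, 7] (1->'r', 4->'r', 7->'m'), giving 'rrm'.

'rrm'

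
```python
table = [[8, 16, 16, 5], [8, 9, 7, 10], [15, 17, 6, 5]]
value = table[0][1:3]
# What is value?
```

table[0] = [8, 16, 16, 5]. table[0] has length 4. The slice table[0][1:3] selects indices [1, 2] (1->16, 2->16), giving [16, 16].

[16, 16]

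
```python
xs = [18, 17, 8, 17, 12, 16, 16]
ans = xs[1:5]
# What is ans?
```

xs has length 7. The slice xs[1:5] selects indices [1, 2, 3, 4] (1->17, 2->8, 3->17, 4->12), giving [17, 8, 17, 12].

[17, 8, 17, 12]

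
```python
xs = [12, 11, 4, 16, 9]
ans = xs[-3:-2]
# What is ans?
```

xs has length 5. The slice xs[-3:-2] selects indices [2] (2->4), giving [4].

[4]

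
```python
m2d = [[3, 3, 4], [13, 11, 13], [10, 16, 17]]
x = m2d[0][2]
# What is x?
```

m2d[0] = [3, 3, 4]. Taking column 2 of that row yields 4.

4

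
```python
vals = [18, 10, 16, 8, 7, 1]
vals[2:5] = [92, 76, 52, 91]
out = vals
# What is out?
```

vals starts as [18, 10, 16, 8, 7, 1] (length 6). The slice vals[2:5] covers indices [2, 3, 4] with values [16, 8, 7]. Replacing that slice with [92, 76, 52, 91] (different length) produces [18, 10, 92, 76, 52, 91, 1].

[18, 10, 92, 76, 52, 91, 1]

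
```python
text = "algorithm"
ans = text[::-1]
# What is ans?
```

text has length 9. The slice text[::-1] selects indices [8, 7, 6, 5, 4, 3, 2, 1, 0] (8->'m', 7->'h', 6->'t', 5->'i', 4->'r', 3->'o', 2->'g', 1->'l', 0->'a'), giving 'mhtirogla'.

'mhtirogla'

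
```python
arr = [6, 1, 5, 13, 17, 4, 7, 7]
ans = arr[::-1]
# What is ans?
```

arr has length 8. The slice arr[::-1] selects indices [7, 6, 5, 4, 3, 2, 1, 0] (7->7, 6->7, 5->4, 4->17, 3->13, 2->5, 1->1, 0->6), giving [7, 7, 4, 17, 13, 5, 1, 6].

[7, 7, 4, 17, 13, 5, 1, 6]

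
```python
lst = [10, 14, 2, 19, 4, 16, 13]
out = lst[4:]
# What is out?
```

lst has length 7. The slice lst[4:] selects indices [4, 5, 6] (4->4, 5->16, 6->13), giving [4, 16, 13].

[4, 16, 13]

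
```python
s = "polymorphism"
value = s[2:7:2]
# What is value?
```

s has length 12. The slice s[2:7:2] selects indices [2, 4, 6] (2->'l', 4->'m', 6->'r'), giving 'lmr'.

'lmr'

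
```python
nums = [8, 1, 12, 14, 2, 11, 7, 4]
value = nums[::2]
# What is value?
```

nums has length 8. The slice nums[::2] selects indices [0, 2, 4, 6] (0->8, 2->12, 4->2, 6->7), giving [8, 12, 2, 7].

[8, 12, 2, 7]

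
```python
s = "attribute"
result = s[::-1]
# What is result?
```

s has length 9. The slice s[::-1] selects indices [8, 7, 6, 5, 4, 3, 2, 1, 0] (8->'e', 7->'t', 6->'u', 5->'b', 4->'i', 3->'r', 2->'t', 1->'t', 0->'a'), giving 'etubirtta'.

'etubirtta'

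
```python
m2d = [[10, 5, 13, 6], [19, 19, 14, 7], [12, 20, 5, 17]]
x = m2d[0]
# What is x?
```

m2d has 3 rows. Row 0 is [10, 5, 13, 6].

[10, 5, 13, 6]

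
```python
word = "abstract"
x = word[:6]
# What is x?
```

word has length 8. The slice word[:6] selects indices [0, 1, 2, 3, 4, 5] (0->'a', 1->'b', 2->'s', 3->'t', 4->'r', 5->'a'), giving 'abstra'.

'abstra'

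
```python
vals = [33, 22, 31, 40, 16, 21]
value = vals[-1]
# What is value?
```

vals has length 6. Negative index -1 maps to positive index 6 + (-1) = 5. vals[5] = 21.

21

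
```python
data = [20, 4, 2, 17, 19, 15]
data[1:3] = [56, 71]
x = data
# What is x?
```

data starts as [20, 4, 2, 17, 19, 15] (length 6). The slice data[1:3] covers indices [1, 2] with values [4, 2]. Replacing that slice with [56, 71] (same length) produces [20, 56, 71, 17, 19, 15].

[20, 56, 71, 17, 19, 15]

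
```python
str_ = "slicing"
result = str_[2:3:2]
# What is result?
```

str_ has length 7. The slice str_[2:3:2] selects indices [2] (2->'i'), giving 'i'.

'i'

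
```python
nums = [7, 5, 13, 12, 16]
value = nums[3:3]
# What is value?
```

nums has length 5. The slice nums[3:3] resolves to an empty index range, so the result is [].

[]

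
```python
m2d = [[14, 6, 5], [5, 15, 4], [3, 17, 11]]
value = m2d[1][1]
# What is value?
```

m2d[1] = [5, 15, 4]. Taking column 1 of that row yields 15.

15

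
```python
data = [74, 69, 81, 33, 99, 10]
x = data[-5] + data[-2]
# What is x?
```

data has length 6. Negative index -5 maps to positive index 6 + (-5) = 1. data[1] = 69.
data has length 6. Negative index -2 maps to positive index 6 + (-2) = 4. data[4] = 99.
Sum: 69 + 99 = 168.

168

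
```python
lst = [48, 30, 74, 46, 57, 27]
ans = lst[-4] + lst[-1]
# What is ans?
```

lst has length 6. Negative index -4 maps to positive index 6 + (-4) = 2. lst[2] = 74.
lst has length 6. Negative index -1 maps to positive index 6 + (-1) = 5. lst[5] = 27.
Sum: 74 + 27 = 101.

101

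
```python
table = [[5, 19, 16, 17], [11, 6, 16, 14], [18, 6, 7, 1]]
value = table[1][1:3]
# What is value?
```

table[1] = [11, 6, 16, 14]. table[1] has length 4. The slice table[1][1:3] selects indices [1, 2] (1->6, 2->16), giving [6, 16].

[6, 16]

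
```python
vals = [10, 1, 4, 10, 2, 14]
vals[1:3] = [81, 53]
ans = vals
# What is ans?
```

vals starts as [10, 1, 4, 10, 2, 14] (length 6). The slice vals[1:3] covers indices [1, 2] with values [1, 4]. Replacing that slice with [81, 53] (same length) produces [10, 81, 53, 10, 2, 14].

[10, 81, 53, 10, 2, 14]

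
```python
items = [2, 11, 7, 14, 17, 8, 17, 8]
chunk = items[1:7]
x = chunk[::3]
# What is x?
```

items has length 8. The slice items[1:7] selects indices [1, 2, 3, 4, 5, 6] (1->11, 2->7, 3->14, 4->17, 5->8, 6->17), giving [11, 7, 14, 17, 8, 17]. So chunk = [11, 7, 14, 17, 8, 17]. chunk has length 6. The slice chunk[::3] selects indices [0, 3] (0->11, 3->17), giving [11, 17].

[11, 17]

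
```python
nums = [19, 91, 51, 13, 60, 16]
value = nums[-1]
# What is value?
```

nums has length 6. Negative index -1 maps to positive index 6 + (-1) = 5. nums[5] = 16.

16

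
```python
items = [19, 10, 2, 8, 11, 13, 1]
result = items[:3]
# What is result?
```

items has length 7. The slice items[:3] selects indices [0, 1, 2] (0->19, 1->10, 2->2), giving [19, 10, 2].

[19, 10, 2]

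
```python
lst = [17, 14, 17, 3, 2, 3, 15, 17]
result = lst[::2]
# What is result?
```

lst has length 8. The slice lst[::2] selects indices [0, 2, 4, 6] (0->17, 2->17, 4->2, 6->15), giving [17, 17, 2, 15].

[17, 17, 2, 15]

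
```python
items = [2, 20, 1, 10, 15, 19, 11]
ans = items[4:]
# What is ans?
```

items has length 7. The slice items[4:] selects indices [4, 5, 6] (4->15, 5->19, 6->11), giving [15, 19, 11].

[15, 19, 11]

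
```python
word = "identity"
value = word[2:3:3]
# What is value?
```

word has length 8. The slice word[2:3:3] selects indices [2] (2->'e'), giving 'e'.

'e'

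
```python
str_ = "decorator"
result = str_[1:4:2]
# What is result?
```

str_ has length 9. The slice str_[1:4:2] selects indices [1, 3] (1->'e', 3->'o'), giving 'eo'.

'eo'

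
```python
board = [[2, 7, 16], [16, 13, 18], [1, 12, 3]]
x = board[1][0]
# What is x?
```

board[1] = [16, 13, 18]. Taking column 0 of that row yields 16.

16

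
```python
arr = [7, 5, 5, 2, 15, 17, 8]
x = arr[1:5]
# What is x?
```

arr has length 7. The slice arr[1:5] selects indices [1, 2, 3, 4] (1->5, 2->5, 3->2, 4->15), giving [5, 5, 2, 15].

[5, 5, 2, 15]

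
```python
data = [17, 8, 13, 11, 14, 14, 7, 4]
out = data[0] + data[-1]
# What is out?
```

data has length 8. data[0] = 17.
data has length 8. Negative index -1 maps to positive index 8 + (-1) = 7. data[7] = 4.
Sum: 17 + 4 = 21.

21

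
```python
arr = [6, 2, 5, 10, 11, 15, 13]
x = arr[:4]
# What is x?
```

arr has length 7. The slice arr[:4] selects indices [0, 1, 2, 3] (0->6, 1->2, 2->5, 3->10), giving [6, 2, 5, 10].

[6, 2, 5, 10]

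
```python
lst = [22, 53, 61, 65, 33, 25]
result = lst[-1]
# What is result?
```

lst has length 6. Negative index -1 maps to positive index 6 + (-1) = 5. lst[5] = 25.

25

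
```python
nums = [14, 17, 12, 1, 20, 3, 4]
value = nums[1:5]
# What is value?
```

nums has length 7. The slice nums[1:5] selects indices [1, 2, 3, 4] (1->17, 2->12, 3->1, 4->20), giving [17, 12, 1, 20].

[17, 12, 1, 20]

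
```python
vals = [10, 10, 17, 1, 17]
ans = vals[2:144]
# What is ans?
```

vals has length 5. The slice vals[2:144] selects indices [2, 3, 4] (2->17, 3->1, 4->17), giving [17, 1, 17].

[17, 1, 17]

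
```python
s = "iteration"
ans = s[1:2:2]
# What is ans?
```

s has length 9. The slice s[1:2:2] selects indices [1] (1->'t'), giving 't'.

't'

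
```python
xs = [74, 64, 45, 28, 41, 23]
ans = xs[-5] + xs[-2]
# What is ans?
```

xs has length 6. Negative index -5 maps to positive index 6 + (-5) = 1. xs[1] = 64.
xs has length 6. Negative index -2 maps to positive index 6 + (-2) = 4. xs[4] = 41.
Sum: 64 + 41 = 105.

105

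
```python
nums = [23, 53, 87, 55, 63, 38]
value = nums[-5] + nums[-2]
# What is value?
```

nums has length 6. Negative index -5 maps to positive index 6 + (-5) = 1. nums[1] = 53.
nums has length 6. Negative index -2 maps to positive index 6 + (-2) = 4. nums[4] = 63.
Sum: 53 + 63 = 116.

116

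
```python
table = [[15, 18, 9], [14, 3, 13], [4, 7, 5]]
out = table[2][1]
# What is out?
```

table[2] = [4, 7, 5]. Taking column 1 of that row yields 7.

7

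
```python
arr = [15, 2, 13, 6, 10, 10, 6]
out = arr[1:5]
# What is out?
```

arr has length 7. The slice arr[1:5] selects indices [1, 2, 3, 4] (1->2, 2->13, 3->6, 4->10), giving [2, 13, 6, 10].

[2, 13, 6, 10]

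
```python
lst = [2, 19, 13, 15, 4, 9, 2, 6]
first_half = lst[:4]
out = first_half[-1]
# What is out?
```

lst has length 8. The slice lst[:4] selects indices [0, 1, 2, 3] (0->2, 1->19, 2->13, 3->15), giving [2, 19, 13, 15]. So first_half = [2, 19, 13, 15]. Then first_half[-1] = 15.

15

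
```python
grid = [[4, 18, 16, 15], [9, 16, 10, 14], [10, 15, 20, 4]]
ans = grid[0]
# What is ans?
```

grid has 3 rows. Row 0 is [4, 18, 16, 15].

[4, 18, 16, 15]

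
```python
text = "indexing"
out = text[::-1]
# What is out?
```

text has length 8. The slice text[::-1] selects indices [7, 6, 5, 4, 3, 2, 1, 0] (7->'g', 6->'n', 5->'i', 4->'x', 3->'e', 2->'d', 1->'n', 0->'i'), giving 'gnixedni'.

'gnixedni'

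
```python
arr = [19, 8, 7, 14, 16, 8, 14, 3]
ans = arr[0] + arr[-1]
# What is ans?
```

arr has length 8. arr[0] = 19.
arr has length 8. Negative index -1 maps to positive index 8 + (-1) = 7. arr[7] = 3.
Sum: 19 + 3 = 22.

22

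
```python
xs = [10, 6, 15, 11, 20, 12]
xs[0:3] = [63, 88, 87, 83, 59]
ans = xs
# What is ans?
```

xs starts as [10, 6, 15, 11, 20, 12] (length 6). The slice xs[0:3] covers indices [0, 1, 2] with values [10, 6, 15]. Replacing that slice with [63, 88, 87, 83, 59] (different length) produces [63, 88, 87, 83, 59, 11, 20, 12].

[63, 88, 87, 83, 59, 11, 20, 12]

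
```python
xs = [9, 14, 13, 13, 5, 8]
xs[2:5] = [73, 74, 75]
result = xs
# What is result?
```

xs starts as [9, 14, 13, 13, 5, 8] (length 6). The slice xs[2:5] covers indices [2, 3, 4] with values [13, 13, 5]. Replacing that slice with [73, 74, 75] (same length) produces [9, 14, 73, 74, 75, 8].

[9, 14, 73, 74, 75, 8]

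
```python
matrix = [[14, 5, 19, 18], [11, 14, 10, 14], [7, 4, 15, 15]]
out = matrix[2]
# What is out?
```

matrix has 3 rows. Row 2 is [7, 4, 15, 15].

[7, 4, 15, 15]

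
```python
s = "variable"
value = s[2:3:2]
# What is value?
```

s has length 8. The slice s[2:3:2] selects indices [2] (2->'r'), giving 'r'.

'r'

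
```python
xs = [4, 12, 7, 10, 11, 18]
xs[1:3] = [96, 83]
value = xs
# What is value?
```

xs starts as [4, 12, 7, 10, 11, 18] (length 6). The slice xs[1:3] covers indices [1, 2] with values [12, 7]. Replacing that slice with [96, 83] (same length) produces [4, 96, 83, 10, 11, 18].

[4, 96, 83, 10, 11, 18]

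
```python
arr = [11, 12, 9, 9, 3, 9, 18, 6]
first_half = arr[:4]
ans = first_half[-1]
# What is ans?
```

arr has length 8. The slice arr[:4] selects indices [0, 1, 2, 3] (0->11, 1->12, 2->9, 3->9), giving [11, 12, 9, 9]. So first_half = [11, 12, 9, 9]. Then first_half[-1] = 9.

9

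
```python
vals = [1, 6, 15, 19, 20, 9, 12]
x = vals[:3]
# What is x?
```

vals has length 7. The slice vals[:3] selects indices [0, 1, 2] (0->1, 1->6, 2->15), giving [1, 6, 15].

[1, 6, 15]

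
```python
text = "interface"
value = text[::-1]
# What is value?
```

text has length 9. The slice text[::-1] selects indices [8, 7, 6, 5, 4, 3, 2, 1, 0] (8->'e', 7->'c', 6->'a', 5->'f', 4->'r', 3->'e', 2->'t', 1->'n', 0->'i'), giving 'ecafretni'.

'ecafretni'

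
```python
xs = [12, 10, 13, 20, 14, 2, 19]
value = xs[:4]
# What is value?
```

xs has length 7. The slice xs[:4] selects indices [0, 1, 2, 3] (0->12, 1->10, 2->13, 3->20), giving [12, 10, 13, 20].

[12, 10, 13, 20]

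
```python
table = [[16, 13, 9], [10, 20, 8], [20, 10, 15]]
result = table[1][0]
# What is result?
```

table[1] = [10, 20, 8]. Taking column 0 of that row yields 10.

10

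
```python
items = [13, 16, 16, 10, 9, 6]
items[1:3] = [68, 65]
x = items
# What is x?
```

items starts as [13, 16, 16, 10, 9, 6] (length 6). The slice items[1:3] covers indices [1, 2] with values [16, 16]. Replacing that slice with [68, 65] (same length) produces [13, 68, 65, 10, 9, 6].

[13, 68, 65, 10, 9, 6]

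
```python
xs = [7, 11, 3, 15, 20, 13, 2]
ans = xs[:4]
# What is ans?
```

xs has length 7. The slice xs[:4] selects indices [0, 1, 2, 3] (0->7, 1->11, 2->3, 3->15), giving [7, 11, 3, 15].

[7, 11, 3, 15]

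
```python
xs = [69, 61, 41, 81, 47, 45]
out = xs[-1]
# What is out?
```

xs has length 6. Negative index -1 maps to positive index 6 + (-1) = 5. xs[5] = 45.

45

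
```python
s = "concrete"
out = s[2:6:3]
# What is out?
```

s has length 8. The slice s[2:6:3] selects indices [2, 5] (2->'n', 5->'e'), giving 'ne'.

'ne'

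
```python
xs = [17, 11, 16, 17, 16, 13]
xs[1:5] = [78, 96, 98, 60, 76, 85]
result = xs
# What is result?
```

xs starts as [17, 11, 16, 17, 16, 13] (length 6). The slice xs[1:5] covers indices [1, 2, 3, 4] with values [11, 16, 17, 16]. Replacing that slice with [78, 96, 98, 60, 76, 85] (different length) produces [17, 78, 96, 98, 60, 76, 85, 13].

[17, 78, 96, 98, 60, 76, 85, 13]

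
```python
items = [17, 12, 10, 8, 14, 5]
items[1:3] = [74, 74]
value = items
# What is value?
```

items starts as [17, 12, 10, 8, 14, 5] (length 6). The slice items[1:3] covers indices [1, 2] with values [12, 10]. Replacing that slice with [74, 74] (same length) produces [17, 74, 74, 8, 14, 5].

[17, 74, 74, 8, 14, 5]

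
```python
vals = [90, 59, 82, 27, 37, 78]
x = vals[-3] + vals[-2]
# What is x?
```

vals has length 6. Negative index -3 maps to positive index 6 + (-3) = 3. vals[3] = 27.
vals has length 6. Negative index -2 maps to positive index 6 + (-2) = 4. vals[4] = 37.
Sum: 27 + 37 = 64.

64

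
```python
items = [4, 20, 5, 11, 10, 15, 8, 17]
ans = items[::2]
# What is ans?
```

items has length 8. The slice items[::2] selects indices [0, 2, 4, 6] (0->4, 2->5, 4->10, 6->8), giving [4, 5, 10, 8].

[4, 5, 10, 8]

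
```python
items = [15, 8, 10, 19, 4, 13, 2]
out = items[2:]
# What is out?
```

items has length 7. The slice items[2:] selects indices [2, 3, 4, 5, 6] (2->10, 3->19, 4->4, 5->13, 6->2), giving [10, 19, 4, 13, 2].

[10, 19, 4, 13, 2]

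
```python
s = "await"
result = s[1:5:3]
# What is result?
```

s has length 5. The slice s[1:5:3] selects indices [1, 4] (1->'w', 4->'t'), giving 'wt'.

'wt'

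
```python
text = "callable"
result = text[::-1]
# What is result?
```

text has length 8. The slice text[::-1] selects indices [7, 6, 5, 4, 3, 2, 1, 0] (7->'e', 6->'l', 5->'b', 4->'a', 3->'l', 2->'l', 1->'a', 0->'c'), giving 'elballac'.

'elballac'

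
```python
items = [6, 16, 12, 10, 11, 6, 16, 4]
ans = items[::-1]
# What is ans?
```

items has length 8. The slice items[::-1] selects indices [7, 6, 5, 4, 3, 2, 1, 0] (7->4, 6->16, 5->6, 4->11, 3->10, 2->12, 1->16, 0->6), giving [4, 16, 6, 11, 10, 12, 16, 6].

[4, 16, 6, 11, 10, 12, 16, 6]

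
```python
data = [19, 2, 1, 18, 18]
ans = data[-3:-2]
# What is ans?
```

data has length 5. The slice data[-3:-2] selects indices [2] (2->1), giving [1].

[1]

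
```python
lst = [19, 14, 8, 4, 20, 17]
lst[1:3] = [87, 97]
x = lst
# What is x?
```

lst starts as [19, 14, 8, 4, 20, 17] (length 6). The slice lst[1:3] covers indices [1, 2] with values [14, 8]. Replacing that slice with [87, 97] (same length) produces [19, 87, 97, 4, 20, 17].

[19, 87, 97, 4, 20, 17]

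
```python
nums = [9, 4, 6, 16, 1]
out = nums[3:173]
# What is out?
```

nums has length 5. The slice nums[3:173] selects indices [3, 4] (3->16, 4->1), giving [16, 1].

[16, 1]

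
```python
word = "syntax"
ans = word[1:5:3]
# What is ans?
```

word has length 6. The slice word[1:5:3] selects indices [1, 4] (1->'y', 4->'a'), giving 'ya'.

'ya'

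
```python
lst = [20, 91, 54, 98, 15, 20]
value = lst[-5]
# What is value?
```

lst has length 6. Negative index -5 maps to positive index 6 + (-5) = 1. lst[1] = 91.

91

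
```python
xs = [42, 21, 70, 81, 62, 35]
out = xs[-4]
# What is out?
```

xs has length 6. Negative index -4 maps to positive index 6 + (-4) = 2. xs[2] = 70.

70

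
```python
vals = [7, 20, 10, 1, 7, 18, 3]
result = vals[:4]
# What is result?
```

vals has length 7. The slice vals[:4] selects indices [0, 1, 2, 3] (0->7, 1->20, 2->10, 3->1), giving [7, 20, 10, 1].

[7, 20, 10, 1]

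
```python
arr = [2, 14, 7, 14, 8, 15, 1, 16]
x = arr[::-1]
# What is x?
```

arr has length 8. The slice arr[::-1] selects indices [7, 6, 5, 4, 3, 2, 1, 0] (7->16, 6->1, 5->15, 4->8, 3->14, 2->7, 1->14, 0->2), giving [16, 1, 15, 8, 14, 7, 14, 2].

[16, 1, 15, 8, 14, 7, 14, 2]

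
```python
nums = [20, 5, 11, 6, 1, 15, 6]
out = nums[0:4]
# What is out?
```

nums has length 7. The slice nums[0:4] selects indices [0, 1, 2, 3] (0->20, 1->5, 2->11, 3->6), giving [20, 5, 11, 6].

[20, 5, 11, 6]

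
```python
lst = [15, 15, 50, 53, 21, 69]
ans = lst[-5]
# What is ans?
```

lst has length 6. Negative index -5 maps to positive index 6 + (-5) = 1. lst[1] = 15.

15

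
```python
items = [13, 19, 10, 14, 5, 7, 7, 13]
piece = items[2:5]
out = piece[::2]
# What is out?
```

items has length 8. The slice items[2:5] selects indices [2, 3, 4] (2->10, 3->14, 4->5), giving [10, 14, 5]. So piece = [10, 14, 5]. piece has length 3. The slice piece[::2] selects indices [0, 2] (0->10, 2->5), giving [10, 5].

[10, 5]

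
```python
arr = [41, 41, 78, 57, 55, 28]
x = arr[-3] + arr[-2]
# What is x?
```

arr has length 6. Negative index -3 maps to positive index 6 + (-3) = 3. arr[3] = 57.
arr has length 6. Negative index -2 maps to positive index 6 + (-2) = 4. arr[4] = 55.
Sum: 57 + 55 = 112.

112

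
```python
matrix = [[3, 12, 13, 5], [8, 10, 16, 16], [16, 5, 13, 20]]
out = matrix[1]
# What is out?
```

matrix has 3 rows. Row 1 is [8, 10, 16, 16].

[8, 10, 16, 16]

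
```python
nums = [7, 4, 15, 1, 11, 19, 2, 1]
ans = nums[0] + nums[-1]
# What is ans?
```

nums has length 8. nums[0] = 7.
nums has length 8. Negative index -1 maps to positive index 8 + (-1) = 7. nums[7] = 1.
Sum: 7 + 1 = 8.

8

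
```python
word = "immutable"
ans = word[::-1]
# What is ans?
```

word has length 9. The slice word[::-1] selects indices [8, 7, 6, 5, 4, 3, 2, 1, 0] (8->'e', 7->'l', 6->'b', 5->'a', 4->'t', 3->'u', 2->'m', 1->'m', 0->'i'), giving 'elbatummi'.

'elbatummi'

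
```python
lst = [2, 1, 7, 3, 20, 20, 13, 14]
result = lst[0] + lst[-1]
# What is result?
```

lst has length 8. lst[0] = 2.
lst has length 8. Negative index -1 maps to positive index 8 + (-1) = 7. lst[7] = 14.
Sum: 2 + 14 = 16.

16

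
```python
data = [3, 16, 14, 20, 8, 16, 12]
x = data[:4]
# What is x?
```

data has length 7. The slice data[:4] selects indices [0, 1, 2, 3] (0->3, 1->16, 2->14, 3->20), giving [3, 16, 14, 20].

[3, 16, 14, 20]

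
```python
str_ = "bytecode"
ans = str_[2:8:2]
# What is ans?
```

str_ has length 8. The slice str_[2:8:2] selects indices [2, 4, 6] (2->'t', 4->'c', 6->'d'), giving 'tcd'.

'tcd'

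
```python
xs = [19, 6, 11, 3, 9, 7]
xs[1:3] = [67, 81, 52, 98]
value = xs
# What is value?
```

xs starts as [19, 6, 11, 3, 9, 7] (length 6). The slice xs[1:3] covers indices [1, 2] with values [6, 11]. Replacing that slice with [67, 81, 52, 98] (different length) produces [19, 67, 81, 52, 98, 3, 9, 7].

[19, 67, 81, 52, 98, 3, 9, 7]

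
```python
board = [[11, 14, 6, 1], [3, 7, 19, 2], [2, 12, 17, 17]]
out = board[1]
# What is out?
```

board has 3 rows. Row 1 is [3, 7, 19, 2].

[3, 7, 19, 2]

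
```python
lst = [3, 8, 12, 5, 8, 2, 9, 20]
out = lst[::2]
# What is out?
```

lst has length 8. The slice lst[::2] selects indices [0, 2, 4, 6] (0->3, 2->12, 4->8, 6->9), giving [3, 12, 8, 9].

[3, 12, 8, 9]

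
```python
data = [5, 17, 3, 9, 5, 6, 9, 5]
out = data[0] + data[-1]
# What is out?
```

data has length 8. data[0] = 5.
data has length 8. Negative index -1 maps to positive index 8 + (-1) = 7. data[7] = 5.
Sum: 5 + 5 = 10.

10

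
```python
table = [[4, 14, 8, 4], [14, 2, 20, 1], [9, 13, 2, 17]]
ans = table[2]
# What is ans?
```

table has 3 rows. Row 2 is [9, 13, 2, 17].

[9, 13, 2, 17]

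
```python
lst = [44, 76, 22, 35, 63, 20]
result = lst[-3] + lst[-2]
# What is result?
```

lst has length 6. Negative index -3 maps to positive index 6 + (-3) = 3. lst[3] = 35.
lst has length 6. Negative index -2 maps to positive index 6 + (-2) = 4. lst[4] = 63.
Sum: 35 + 63 = 98.

98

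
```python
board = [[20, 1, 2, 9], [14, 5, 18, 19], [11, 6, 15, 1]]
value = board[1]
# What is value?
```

board has 3 rows. Row 1 is [14, 5, 18, 19].

[14, 5, 18, 19]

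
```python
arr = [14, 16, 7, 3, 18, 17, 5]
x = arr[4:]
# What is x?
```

arr has length 7. The slice arr[4:] selects indices [4, 5, 6] (4->18, 5->17, 6->5), giving [18, 17, 5].

[18, 17, 5]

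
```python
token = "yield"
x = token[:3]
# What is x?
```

token has length 5. The slice token[:3] selects indices [0, 1, 2] (0->'y', 1->'i', 2->'e'), giving 'yie'.

'yie'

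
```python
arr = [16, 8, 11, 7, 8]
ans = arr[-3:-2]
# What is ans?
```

arr has length 5. The slice arr[-3:-2] selects indices [2] (2->11), giving [11].

[11]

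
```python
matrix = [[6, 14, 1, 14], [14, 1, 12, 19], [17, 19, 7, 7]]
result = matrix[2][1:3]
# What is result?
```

matrix[2] = [17, 19, 7, 7]. matrix[2] has length 4. The slice matrix[2][1:3] selects indices [1, 2] (1->19, 2->7), giving [19, 7].

[19, 7]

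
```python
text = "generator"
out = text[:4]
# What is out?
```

text has length 9. The slice text[:4] selects indices [0, 1, 2, 3] (0->'g', 1->'e', 2->'n', 3->'e'), giving 'gene'.

'gene'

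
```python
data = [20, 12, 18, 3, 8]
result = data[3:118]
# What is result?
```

data has length 5. The slice data[3:118] selects indices [3, 4] (3->3, 4->8), giving [3, 8].

[3, 8]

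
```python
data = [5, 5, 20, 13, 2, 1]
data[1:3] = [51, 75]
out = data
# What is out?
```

data starts as [5, 5, 20, 13, 2, 1] (length 6). The slice data[1:3] covers indices [1, 2] with values [5, 20]. Replacing that slice with [51, 75] (same length) produces [5, 51, 75, 13, 2, 1].

[5, 51, 75, 13, 2, 1]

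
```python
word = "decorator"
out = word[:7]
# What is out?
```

word has length 9. The slice word[:7] selects indices [0, 1, 2, 3, 4, 5, 6] (0->'d', 1->'e', 2->'c', 3->'o', 4->'r', 5->'a', 6->'t'), giving 'decorat'.

'decorat'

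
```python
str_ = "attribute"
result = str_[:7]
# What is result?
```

str_ has length 9. The slice str_[:7] selects indices [0, 1, 2, 3, 4, 5, 6] (0->'a', 1->'t', 2->'t', 3->'r', 4->'i', 5->'b', 6->'u'), giving 'attribu'.

'attribu'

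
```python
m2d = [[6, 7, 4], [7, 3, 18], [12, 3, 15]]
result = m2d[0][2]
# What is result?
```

m2d[0] = [6, 7, 4]. Taking column 2 of that row yields 4.

4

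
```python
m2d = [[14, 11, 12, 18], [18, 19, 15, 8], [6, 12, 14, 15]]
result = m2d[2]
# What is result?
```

m2d has 3 rows. Row 2 is [6, 12, 14, 15].

[6, 12, 14, 15]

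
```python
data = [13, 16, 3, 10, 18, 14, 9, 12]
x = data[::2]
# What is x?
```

data has length 8. The slice data[::2] selects indices [0, 2, 4, 6] (0->13, 2->3, 4->18, 6->9), giving [13, 3, 18, 9].

[13, 3, 18, 9]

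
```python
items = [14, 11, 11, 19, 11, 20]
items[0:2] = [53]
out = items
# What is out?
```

items starts as [14, 11, 11, 19, 11, 20] (length 6). The slice items[0:2] covers indices [0, 1] with values [14, 11]. Replacing that slice with [53] (different length) produces [53, 11, 19, 11, 20].

[53, 11, 19, 11, 20]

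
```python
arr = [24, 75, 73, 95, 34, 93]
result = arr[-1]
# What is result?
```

arr has length 6. Negative index -1 maps to positive index 6 + (-1) = 5. arr[5] = 93.

93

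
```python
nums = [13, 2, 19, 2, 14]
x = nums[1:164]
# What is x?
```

nums has length 5. The slice nums[1:164] selects indices [1, 2, 3, 4] (1->2, 2->19, 3->2, 4->14), giving [2, 19, 2, 14].

[2, 19, 2, 14]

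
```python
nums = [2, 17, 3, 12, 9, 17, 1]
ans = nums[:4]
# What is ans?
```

nums has length 7. The slice nums[:4] selects indices [0, 1, 2, 3] (0->2, 1->17, 2->3, 3->12), giving [2, 17, 3, 12].

[2, 17, 3, 12]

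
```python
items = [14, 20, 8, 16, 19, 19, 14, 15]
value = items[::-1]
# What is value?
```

items has length 8. The slice items[::-1] selects indices [7, 6, 5, 4, 3, 2, 1, 0] (7->15, 6->14, 5->19, 4->19, 3->16, 2->8, 1->20, 0->14), giving [15, 14, 19, 19, 16, 8, 20, 14].

[15, 14, 19, 19, 16, 8, 20, 14]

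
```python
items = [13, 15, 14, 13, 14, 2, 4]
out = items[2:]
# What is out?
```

items has length 7. The slice items[2:] selects indices [2, 3, 4, 5, 6] (2->14, 3->13, 4->14, 5->2, 6->4), giving [14, 13, 14, 2, 4].

[14, 13, 14, 2, 4]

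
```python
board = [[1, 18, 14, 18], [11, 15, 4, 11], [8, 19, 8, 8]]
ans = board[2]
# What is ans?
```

board has 3 rows. Row 2 is [8, 19, 8, 8].

[8, 19, 8, 8]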